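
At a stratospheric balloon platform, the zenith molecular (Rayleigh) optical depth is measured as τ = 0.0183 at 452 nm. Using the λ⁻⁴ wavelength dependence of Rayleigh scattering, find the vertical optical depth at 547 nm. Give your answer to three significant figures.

0.00853

τ(547 nm) = τ(452 nm) × (452/547)⁴ = 0.0183 × (0.8263)⁴ = 0.0183 × 0.4662 = 0.0085.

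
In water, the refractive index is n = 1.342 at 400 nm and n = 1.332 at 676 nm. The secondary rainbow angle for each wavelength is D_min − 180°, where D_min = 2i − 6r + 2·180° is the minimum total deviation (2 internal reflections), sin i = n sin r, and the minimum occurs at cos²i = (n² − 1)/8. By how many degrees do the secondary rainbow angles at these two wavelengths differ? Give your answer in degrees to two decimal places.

At 400 nm (n = 1.342): cos²i = 0.10012 → i = 71.554°, r = 44.981°, D_min = 233.222°, rainbow angle = 53.222°.
At 676 nm (n = 1.332): cos²i = 0.09678 → i = 71.875°, r = 45.520°, D_min = 230.628°, rainbow angle = 50.628°.
Angular width = |53.222° − 50.628°| = 2.594°.

2.59°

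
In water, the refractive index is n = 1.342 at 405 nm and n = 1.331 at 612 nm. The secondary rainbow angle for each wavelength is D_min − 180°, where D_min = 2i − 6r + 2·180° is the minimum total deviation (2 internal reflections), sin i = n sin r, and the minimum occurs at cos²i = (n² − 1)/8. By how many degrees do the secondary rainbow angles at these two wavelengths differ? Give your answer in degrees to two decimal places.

2.86°

At 405 nm (n = 1.342): cos²i = 0.10012 → i = 71.554°, r = 44.981°, D_min = 233.222°, rainbow angle = 53.222°.
At 612 nm (n = 1.331): cos²i = 0.09645 → i = 71.907°, r = 45.575°, D_min = 230.365°, rainbow angle = 50.365°.
Angular width = |53.222° − 50.365°| = 2.857°.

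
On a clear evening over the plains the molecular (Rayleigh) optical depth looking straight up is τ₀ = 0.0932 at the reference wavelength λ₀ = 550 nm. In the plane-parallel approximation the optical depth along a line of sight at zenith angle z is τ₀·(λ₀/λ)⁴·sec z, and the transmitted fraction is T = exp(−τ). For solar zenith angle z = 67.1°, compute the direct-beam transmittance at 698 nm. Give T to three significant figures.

0.912

sec 67.1° = 2.5699.
τ = 0.0932 × (550/698)⁴ × 2.5699 = 0.0932 × 0.3855 × 2.5699 = 0.0923.
T = exp(−0.0923) = 0.9118.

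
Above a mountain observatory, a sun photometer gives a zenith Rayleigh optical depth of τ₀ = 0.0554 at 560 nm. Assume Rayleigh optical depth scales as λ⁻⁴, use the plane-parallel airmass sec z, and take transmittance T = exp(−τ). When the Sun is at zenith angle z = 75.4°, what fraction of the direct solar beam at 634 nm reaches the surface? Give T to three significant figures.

0.875

sec 75.4° = 3.9672.
τ = 0.0554 × (560/634)⁴ × 3.9672 = 0.0554 × 0.6087 × 3.9672 = 0.1338.
T = exp(−0.1338) = 0.8748.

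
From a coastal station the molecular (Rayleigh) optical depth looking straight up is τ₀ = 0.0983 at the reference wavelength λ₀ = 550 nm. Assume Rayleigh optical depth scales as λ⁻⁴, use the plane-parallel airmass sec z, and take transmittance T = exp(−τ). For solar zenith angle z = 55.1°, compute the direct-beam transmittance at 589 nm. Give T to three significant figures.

0.878

sec 55.1° = 1.7478.
τ = 0.0983 × (550/589)⁴ × 1.7478 = 0.0983 × 0.7603 × 1.7478 = 0.1306.
T = exp(−0.1306) = 0.8775.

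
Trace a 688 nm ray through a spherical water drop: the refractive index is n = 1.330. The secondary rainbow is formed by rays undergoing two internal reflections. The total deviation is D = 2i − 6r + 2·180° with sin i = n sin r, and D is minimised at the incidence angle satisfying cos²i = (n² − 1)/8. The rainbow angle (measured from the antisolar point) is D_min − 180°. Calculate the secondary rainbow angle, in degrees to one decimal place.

50.1°

cos²i = (1.76890 − 1)/8 = 0.09611; i = arccos(0.31002) = 71.940°.
sin r = sin 71.940°/1.330 = 0.71483; r = 45.630°.
D_min = 2·71.940° − 6·45.630° + 360° = 230.101°.
Rainbow angle = D_min − 180° = 50.101°.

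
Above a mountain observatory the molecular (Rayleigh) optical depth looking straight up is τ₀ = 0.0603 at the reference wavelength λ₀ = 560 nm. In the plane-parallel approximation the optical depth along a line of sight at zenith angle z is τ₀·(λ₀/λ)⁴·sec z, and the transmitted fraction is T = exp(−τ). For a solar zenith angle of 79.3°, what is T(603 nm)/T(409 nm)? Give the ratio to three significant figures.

2.46

Airmass: sec 79.3° = 5.3860.
τ(603 nm) = 0.0603 × (560/603)⁴ × 5.3860 = 0.0603 × 0.7438 × 5.3860 = 0.2416.
τ(409 nm) = 0.0603 × (560/409)⁴ × 5.3860 = 0.0603 × 3.5145 × 5.3860 = 1.1414.
T(603)/T(409) = exp(τ_B − τ_A) = exp(0.8998) = 2.4592.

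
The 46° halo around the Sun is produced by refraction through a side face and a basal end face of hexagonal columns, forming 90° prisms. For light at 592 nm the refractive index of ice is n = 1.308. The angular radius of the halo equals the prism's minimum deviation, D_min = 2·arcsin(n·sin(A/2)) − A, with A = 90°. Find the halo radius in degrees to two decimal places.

n·sin(A/2) = 1.308 × sin 45° = 1.308 × 0.7071 = 0.9249.
D_min = 2·arcsin(0.9249) − 90° = 2 × 67.653° − 90° = 45.305°.

45.31°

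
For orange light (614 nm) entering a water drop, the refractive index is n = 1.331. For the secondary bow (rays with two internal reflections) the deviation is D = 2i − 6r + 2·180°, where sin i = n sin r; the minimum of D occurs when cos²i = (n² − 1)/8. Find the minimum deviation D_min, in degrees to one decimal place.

230.4°

cos²i = (1.77156 − 1)/8 = 0.09645; i = arccos(0.31056) = 71.907°.
sin r = sin 71.907°/1.331 = 0.71417; r = 45.575°.
D_min = 2·71.907° − 6·45.575° + 360° = 230.365°.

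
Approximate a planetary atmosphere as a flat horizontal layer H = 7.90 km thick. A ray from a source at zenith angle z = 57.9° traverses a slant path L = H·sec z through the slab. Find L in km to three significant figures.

sec z = 1/cos 57.9° = 1.8818.
L = 7.90 × 1.8818 = 14.866 km.

14.9 km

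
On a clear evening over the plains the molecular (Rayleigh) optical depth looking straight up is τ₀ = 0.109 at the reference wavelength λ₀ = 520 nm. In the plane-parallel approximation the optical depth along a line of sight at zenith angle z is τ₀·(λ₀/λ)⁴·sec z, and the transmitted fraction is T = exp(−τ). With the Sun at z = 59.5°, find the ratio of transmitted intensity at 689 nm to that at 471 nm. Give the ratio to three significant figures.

Airmass: sec 59.5° = 1.9703.
τ(689 nm) = 0.109 × (520/689)⁴ × 1.9703 = 0.109 × 0.3244 × 1.9703 = 0.0697.
τ(471 nm) = 0.109 × (520/471)⁴ × 1.9703 = 0.109 × 1.4857 × 1.9703 = 0.3191.
T(689)/T(471) = exp(τ_B − τ_A) = exp(0.2494) = 1.2832.

1.28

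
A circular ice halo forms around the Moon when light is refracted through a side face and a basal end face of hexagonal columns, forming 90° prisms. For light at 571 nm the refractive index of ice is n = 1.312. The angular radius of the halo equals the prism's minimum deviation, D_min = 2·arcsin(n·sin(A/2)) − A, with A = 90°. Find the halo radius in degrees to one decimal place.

46.2°

n·sin(A/2) = 1.312 × sin 45° = 1.312 × 0.7071 = 0.9277.
D_min = 2·arcsin(0.9277) − 90° = 2 × 68.083° − 90° = 46.166°.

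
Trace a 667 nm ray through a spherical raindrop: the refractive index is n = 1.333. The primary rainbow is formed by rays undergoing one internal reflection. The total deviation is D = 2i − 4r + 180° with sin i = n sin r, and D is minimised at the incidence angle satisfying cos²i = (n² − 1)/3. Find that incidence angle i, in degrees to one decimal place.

cos²i = (1.333² − 1)/3 = (1.77689 − 1)/3 = 0.25896.
cos i = 0.50888, so i = 59.410°.

59.4°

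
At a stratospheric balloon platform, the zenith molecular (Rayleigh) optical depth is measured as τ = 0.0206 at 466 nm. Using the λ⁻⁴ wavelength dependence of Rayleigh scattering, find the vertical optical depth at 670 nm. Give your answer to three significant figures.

0.00482

τ(670 nm) = τ(466 nm) × (466/670)⁴ = 0.0206 × (0.6955)⁴ = 0.0206 × 0.2340 = 0.0048.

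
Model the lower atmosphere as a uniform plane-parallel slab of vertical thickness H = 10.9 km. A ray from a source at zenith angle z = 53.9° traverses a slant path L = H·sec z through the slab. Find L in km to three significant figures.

sec z = 1/cos 53.9° = 1.6972.
L = 10.9 × 1.6972 = 18.500 km.

18.5 km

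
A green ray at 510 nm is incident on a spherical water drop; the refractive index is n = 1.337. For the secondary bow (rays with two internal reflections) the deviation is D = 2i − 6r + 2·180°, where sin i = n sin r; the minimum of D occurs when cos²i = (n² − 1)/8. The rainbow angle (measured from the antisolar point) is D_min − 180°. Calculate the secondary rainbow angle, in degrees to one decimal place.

51.9°

cos²i = (1.78757 − 1)/8 = 0.09845; i = arccos(0.31376) = 71.714°.
sin r = sin 71.714°/1.337 = 0.71017; r = 45.249°.
D_min = 2·71.714° − 6·45.249° + 360° = 231.934°.
Rainbow angle = D_min − 180° = 51.934°.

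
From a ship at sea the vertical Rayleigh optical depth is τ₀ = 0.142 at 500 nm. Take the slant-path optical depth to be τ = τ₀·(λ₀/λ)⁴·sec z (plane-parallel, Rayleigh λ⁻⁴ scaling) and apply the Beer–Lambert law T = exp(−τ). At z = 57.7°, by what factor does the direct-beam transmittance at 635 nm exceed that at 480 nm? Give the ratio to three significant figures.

1.23

Airmass: sec 57.7° = 1.8714.
τ(635 nm) = 0.142 × (500/635)⁴ × 1.8714 = 0.142 × 0.3844 × 1.8714 = 0.1022.
τ(480 nm) = 0.142 × (500/480)⁴ × 1.8714 = 0.142 × 1.1774 × 1.8714 = 0.3129.
T(635)/T(480) = exp(τ_B − τ_A) = exp(0.2107) = 1.2346.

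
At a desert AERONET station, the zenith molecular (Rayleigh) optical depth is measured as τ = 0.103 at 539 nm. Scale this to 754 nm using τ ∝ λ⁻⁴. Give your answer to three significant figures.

0.0269

τ(754 nm) = τ(539 nm) × (539/754)⁴ = 0.103 × (0.7149)⁴ = 0.103 × 0.2611 = 0.0269.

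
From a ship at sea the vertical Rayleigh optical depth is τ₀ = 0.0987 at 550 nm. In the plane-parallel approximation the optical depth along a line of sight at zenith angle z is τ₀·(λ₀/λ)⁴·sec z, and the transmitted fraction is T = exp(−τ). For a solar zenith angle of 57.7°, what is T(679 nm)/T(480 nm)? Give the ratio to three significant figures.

Airmass: sec 57.7° = 1.8714.
τ(679 nm) = 0.0987 × (550/679)⁴ × 1.8714 = 0.0987 × 0.4305 × 1.8714 = 0.0795.
τ(480 nm) = 0.0987 × (550/480)⁴ × 1.8714 = 0.0987 × 1.7238 × 1.8714 = 0.3184.
T(679)/T(480) = exp(τ_B − τ_A) = exp(0.2389) = 1.2698.

1.27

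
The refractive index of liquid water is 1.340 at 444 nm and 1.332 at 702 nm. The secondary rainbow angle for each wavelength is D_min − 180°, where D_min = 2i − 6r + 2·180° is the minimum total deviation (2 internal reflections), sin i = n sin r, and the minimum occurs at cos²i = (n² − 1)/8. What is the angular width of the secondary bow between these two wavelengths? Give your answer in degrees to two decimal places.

2.08°

At 444 nm (n = 1.340): cos²i = 0.09945 → i = 71.618°, r = 45.088°, D_min = 232.709°, rainbow angle = 52.709°.
At 702 nm (n = 1.332): cos²i = 0.09678 → i = 71.875°, r = 45.520°, D_min = 230.628°, rainbow angle = 50.628°.
Angular width = |52.709° − 50.628°| = 2.080°.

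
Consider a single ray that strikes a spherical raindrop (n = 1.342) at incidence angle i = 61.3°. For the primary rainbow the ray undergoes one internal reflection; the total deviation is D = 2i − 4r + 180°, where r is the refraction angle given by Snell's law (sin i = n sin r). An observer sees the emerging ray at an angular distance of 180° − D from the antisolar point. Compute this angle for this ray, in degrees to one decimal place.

sin r = sin 61.3° / 1.342 = 0.8771/1.342 = 0.6536; r = 40.81°.
D = 2·61.3° − 4·40.81° + 180° = 122.60° − 163.26° + 180° = 139.34°.
Angle from antisolar point = 180° − D = 40.66°.

40.7°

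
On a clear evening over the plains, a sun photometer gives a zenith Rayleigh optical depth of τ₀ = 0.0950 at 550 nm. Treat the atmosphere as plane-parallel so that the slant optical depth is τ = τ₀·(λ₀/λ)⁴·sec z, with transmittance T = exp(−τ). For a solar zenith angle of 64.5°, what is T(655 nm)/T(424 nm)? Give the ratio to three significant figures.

1.67

Airmass: sec 64.5° = 2.3228.
τ(655 nm) = 0.0950 × (550/655)⁴ × 2.3228 = 0.0950 × 0.4971 × 2.3228 = 0.1097.
τ(424 nm) = 0.0950 × (550/424)⁴ × 2.3228 = 0.0950 × 2.8313 × 2.3228 = 0.6248.
T(655)/T(424) = exp(τ_B − τ_A) = exp(0.5151) = 1.6738.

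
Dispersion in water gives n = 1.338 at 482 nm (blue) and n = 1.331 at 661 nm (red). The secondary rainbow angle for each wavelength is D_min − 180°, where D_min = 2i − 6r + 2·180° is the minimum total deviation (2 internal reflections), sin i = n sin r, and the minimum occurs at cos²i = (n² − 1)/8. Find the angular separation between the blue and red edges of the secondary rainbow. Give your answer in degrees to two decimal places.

1.83°

At 482 nm (n = 1.338): cos²i = 0.09878 → i = 71.682°, r = 45.195°, D_min = 232.193°, rainbow angle = 52.193°.
At 661 nm (n = 1.331): cos²i = 0.09645 → i = 71.907°, r = 45.575°, D_min = 230.365°, rainbow angle = 50.365°.
Angular width = |52.193° − 50.365°| = 1.828°.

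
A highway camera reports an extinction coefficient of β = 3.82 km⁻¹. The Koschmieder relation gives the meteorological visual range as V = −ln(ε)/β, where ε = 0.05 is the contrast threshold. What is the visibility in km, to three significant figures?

0.784 km

V = −ln(0.05) / 3.82 = 2.996 / 3.82 = 0.7842 km.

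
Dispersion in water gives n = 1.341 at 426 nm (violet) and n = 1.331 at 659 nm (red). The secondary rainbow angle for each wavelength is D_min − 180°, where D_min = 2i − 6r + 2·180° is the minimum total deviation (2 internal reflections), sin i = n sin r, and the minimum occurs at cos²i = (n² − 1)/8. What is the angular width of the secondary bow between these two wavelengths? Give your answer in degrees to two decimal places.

2.60°

At 426 nm (n = 1.341): cos²i = 0.09979 → i = 71.586°, r = 45.034°, D_min = 232.966°, rainbow angle = 52.966°.
At 659 nm (n = 1.331): cos²i = 0.09645 → i = 71.907°, r = 45.575°, D_min = 230.365°, rainbow angle = 50.365°.
Angular width = |52.966° − 50.365°| = 2.601°.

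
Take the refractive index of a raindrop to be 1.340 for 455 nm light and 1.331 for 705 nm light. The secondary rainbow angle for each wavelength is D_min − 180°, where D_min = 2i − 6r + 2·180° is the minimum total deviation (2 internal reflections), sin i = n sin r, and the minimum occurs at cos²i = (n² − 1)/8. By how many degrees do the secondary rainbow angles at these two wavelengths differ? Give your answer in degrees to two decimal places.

2.34°

At 455 nm (n = 1.340): cos²i = 0.09945 → i = 71.618°, r = 45.088°, D_min = 232.709°, rainbow angle = 52.709°.
At 705 nm (n = 1.331): cos²i = 0.09645 → i = 71.907°, r = 45.575°, D_min = 230.365°, rainbow angle = 50.365°.
Angular width = |52.709° − 50.365°| = 2.344°.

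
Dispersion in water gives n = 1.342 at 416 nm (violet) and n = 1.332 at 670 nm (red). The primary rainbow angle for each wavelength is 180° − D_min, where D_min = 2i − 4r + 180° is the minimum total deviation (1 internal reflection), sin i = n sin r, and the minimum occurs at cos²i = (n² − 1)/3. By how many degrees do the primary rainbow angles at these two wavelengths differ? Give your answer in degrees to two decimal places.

1.44°

At 416 nm (n = 1.342): cos²i = 0.26699 → i = 58.888°, r = 39.641°, D_min = 139.213°, rainbow angle = 40.787°.
At 670 nm (n = 1.332): cos²i = 0.25807 → i = 59.469°, r = 40.290°, D_min = 137.776°, rainbow angle = 42.224°.
Angular width = |40.787° − 42.224°| = 1.437°.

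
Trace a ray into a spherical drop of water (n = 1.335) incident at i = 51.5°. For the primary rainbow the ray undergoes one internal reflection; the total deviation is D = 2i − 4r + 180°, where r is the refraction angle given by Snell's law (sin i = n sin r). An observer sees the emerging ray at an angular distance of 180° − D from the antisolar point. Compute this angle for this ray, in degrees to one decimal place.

40.6°

sin r = sin 51.5° / 1.335 = 0.7826/1.335 = 0.5862; r = 35.89°.
D = 2·51.5° − 4·35.89° + 180° = 103.00° − 143.56° + 180° = 139.44°.
Angle from antisolar point = 180° − D = 40.56°.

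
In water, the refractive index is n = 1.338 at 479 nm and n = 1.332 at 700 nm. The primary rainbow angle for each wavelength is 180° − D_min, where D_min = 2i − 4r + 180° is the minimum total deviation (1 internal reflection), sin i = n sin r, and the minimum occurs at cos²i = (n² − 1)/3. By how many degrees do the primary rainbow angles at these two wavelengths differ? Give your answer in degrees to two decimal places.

0.87°

At 479 nm (n = 1.338): cos²i = 0.26341 → i = 59.120°, r = 39.899°, D_min = 138.643°, rainbow angle = 41.357°.
At 700 nm (n = 1.332): cos²i = 0.25807 → i = 59.469°, r = 40.290°, D_min = 137.776°, rainbow angle = 42.224°.
Angular width = |41.357° − 42.224°| = 0.867°.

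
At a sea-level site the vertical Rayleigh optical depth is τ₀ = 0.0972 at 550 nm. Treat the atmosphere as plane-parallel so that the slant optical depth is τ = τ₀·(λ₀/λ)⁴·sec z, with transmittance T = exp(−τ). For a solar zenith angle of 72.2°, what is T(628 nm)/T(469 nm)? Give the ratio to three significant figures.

1.51

Airmass: sec 72.2° = 3.2712.
τ(628 nm) = 0.0972 × (550/628)⁴ × 3.2712 = 0.0972 × 0.5883 × 3.2712 = 0.1871.
τ(469 nm) = 0.0972 × (550/469)⁴ × 3.2712 = 0.0972 × 1.8913 × 3.2712 = 0.6014.
T(628)/T(469) = exp(τ_B − τ_A) = exp(0.4143) = 1.5133.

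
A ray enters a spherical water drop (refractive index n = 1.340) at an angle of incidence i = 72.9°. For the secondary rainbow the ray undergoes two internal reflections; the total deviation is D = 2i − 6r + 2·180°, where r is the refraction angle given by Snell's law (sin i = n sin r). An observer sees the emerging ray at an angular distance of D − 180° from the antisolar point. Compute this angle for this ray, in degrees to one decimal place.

52.8°

sin r = sin 72.9° / 1.340 = 0.9558/1.340 = 0.7133; r = 45.50°.
D = 2·72.9° − 6·45.50° + 2·180° = 145.80° − 273.01° + 360° = 232.79°.
Angle from antisolar point = D − 180° = 52.79°.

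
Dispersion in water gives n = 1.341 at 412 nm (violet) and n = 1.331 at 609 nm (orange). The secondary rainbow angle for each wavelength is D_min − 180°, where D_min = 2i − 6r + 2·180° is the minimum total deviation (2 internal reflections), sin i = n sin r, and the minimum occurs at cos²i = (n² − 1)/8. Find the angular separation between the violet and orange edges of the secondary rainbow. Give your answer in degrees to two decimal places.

2.60°

At 412 nm (n = 1.341): cos²i = 0.09979 → i = 71.586°, r = 45.034°, D_min = 232.966°, rainbow angle = 52.966°.
At 609 nm (n = 1.331): cos²i = 0.09645 → i = 71.907°, r = 45.575°, D_min = 230.365°, rainbow angle = 50.365°.
Angular width = |52.966° − 50.365°| = 2.601°.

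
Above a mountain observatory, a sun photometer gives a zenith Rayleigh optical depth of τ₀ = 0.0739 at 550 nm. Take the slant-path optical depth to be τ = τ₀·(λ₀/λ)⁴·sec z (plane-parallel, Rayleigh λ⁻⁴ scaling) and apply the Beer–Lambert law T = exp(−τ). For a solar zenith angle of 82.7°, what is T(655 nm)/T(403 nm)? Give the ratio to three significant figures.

Airmass: sec 82.7° = 7.8700.
τ(655 nm) = 0.0739 × (550/655)⁴ × 7.8700 = 0.0739 × 0.4971 × 7.8700 = 0.2891.
τ(403 nm) = 0.0739 × (550/403)⁴ × 7.8700 = 0.0739 × 3.4692 × 7.8700 = 2.0177.
T(655)/T(403) = exp(τ_B − τ_A) = exp(1.7285) = 5.6324.

5.63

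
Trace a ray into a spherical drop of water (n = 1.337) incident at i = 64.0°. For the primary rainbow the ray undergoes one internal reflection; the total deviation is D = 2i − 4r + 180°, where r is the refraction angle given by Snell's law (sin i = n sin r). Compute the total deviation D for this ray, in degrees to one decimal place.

sin r = sin 64.0° / 1.337 = 0.8988/1.337 = 0.6722; r = 42.24°.
D = 2·64.0° − 4·42.24° + 180° = 128.00° − 168.96° + 180° = 139.04°.

139.0°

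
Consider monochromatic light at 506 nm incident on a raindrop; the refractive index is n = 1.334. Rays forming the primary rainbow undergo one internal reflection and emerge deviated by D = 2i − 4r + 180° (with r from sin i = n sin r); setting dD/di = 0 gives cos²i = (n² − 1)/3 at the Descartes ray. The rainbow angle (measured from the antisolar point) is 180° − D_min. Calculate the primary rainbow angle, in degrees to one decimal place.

cos²i = (1.77956 − 1)/3 = 0.25985; i = arccos(0.50976) = 59.352°.
sin r = sin 59.352°/1.334 = 0.64492; r = 40.159°.
D_min = 2·59.352° − 4·40.159° + 180° = 138.067°.
Rainbow angle = 180° − D_min = 41.933°.

41.9°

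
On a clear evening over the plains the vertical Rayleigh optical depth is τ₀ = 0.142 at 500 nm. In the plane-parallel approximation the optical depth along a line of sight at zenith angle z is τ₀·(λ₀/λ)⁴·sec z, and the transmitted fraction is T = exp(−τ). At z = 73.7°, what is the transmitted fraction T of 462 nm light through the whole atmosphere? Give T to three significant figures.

0.500

sec 73.7° = 3.5629.
τ = 0.142 × (500/462)⁴ × 3.5629 = 0.142 × 1.3719 × 3.5629 = 0.6941.
T = exp(−0.6941) = 0.4995.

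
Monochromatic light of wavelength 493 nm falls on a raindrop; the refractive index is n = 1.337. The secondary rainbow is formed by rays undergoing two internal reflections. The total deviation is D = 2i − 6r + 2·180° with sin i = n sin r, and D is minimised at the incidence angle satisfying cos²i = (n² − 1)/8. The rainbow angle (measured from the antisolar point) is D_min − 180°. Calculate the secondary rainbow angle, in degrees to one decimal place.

51.9°

cos²i = (1.78757 − 1)/8 = 0.09845; i = arccos(0.31376) = 71.714°.
sin r = sin 71.714°/1.337 = 0.71017; r = 45.249°.
D_min = 2·71.714° − 6·45.249° + 360° = 231.934°.
Rainbow angle = D_min − 180° = 51.934°.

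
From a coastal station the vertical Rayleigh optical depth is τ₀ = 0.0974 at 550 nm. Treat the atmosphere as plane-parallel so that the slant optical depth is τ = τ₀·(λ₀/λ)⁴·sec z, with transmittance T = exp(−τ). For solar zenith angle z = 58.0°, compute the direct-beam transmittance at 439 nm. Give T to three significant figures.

0.636

sec 58.0° = 1.8871.
τ = 0.0974 × (550/439)⁴ × 1.8871 = 0.0974 × 2.4637 × 1.8871 = 0.4528.
T = exp(−0.4528) = 0.6358.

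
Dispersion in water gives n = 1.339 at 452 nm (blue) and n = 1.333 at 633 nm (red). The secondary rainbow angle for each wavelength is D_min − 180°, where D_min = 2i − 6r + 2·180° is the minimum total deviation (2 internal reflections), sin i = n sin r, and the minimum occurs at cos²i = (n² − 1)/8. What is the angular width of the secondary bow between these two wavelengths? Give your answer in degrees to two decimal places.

1.56°

At 452 nm (n = 1.339): cos²i = 0.09912 → i = 71.650°, r = 45.141°, D_min = 232.451°, rainbow angle = 52.451°.
At 633 nm (n = 1.333): cos²i = 0.09711 → i = 71.843°, r = 45.466°, D_min = 230.891°, rainbow angle = 50.891°.
Angular width = |52.451° − 50.891°| = 1.560°.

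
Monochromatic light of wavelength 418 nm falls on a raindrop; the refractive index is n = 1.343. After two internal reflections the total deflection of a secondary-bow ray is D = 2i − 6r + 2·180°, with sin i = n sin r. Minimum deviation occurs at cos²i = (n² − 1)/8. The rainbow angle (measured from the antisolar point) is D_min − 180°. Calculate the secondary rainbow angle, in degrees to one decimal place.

cos²i = (1.80365 − 1)/8 = 0.10046; i = arccos(0.31695) = 71.522°.
sin r = sin 71.522°/1.343 = 0.70621; r = 44.928°.
D_min = 2·71.522° − 6·44.928° + 360° = 233.478°.
Rainbow angle = D_min − 180° = 53.478°.

53.5°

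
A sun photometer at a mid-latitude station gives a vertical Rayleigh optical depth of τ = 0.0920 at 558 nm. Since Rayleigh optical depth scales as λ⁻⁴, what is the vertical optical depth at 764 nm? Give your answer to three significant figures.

0.0262

τ(764 nm) = τ(558 nm) × (558/764)⁴ = 0.0920 × (0.7304)⁴ = 0.0920 × 0.2846 = 0.0262.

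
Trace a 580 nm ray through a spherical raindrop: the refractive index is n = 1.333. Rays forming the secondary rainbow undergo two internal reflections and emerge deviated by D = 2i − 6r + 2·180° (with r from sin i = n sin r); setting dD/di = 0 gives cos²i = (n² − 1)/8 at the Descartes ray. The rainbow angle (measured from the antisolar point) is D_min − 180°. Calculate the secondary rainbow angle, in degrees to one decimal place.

cos²i = (1.77689 − 1)/8 = 0.09711; i = arccos(0.31163) = 71.843°.
sin r = sin 71.843°/1.333 = 0.71283; r = 45.466°.
D_min = 2·71.843° − 6·45.466° + 360° = 230.891°.
Rainbow angle = D_min − 180° = 50.891°.

50.9°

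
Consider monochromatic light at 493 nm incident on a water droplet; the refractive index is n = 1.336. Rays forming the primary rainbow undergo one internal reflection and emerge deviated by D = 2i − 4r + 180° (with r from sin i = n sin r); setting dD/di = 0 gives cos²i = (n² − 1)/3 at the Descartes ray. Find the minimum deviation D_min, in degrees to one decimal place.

cos²i = (1.78490 − 1)/3 = 0.26163; i = arccos(0.51150) = 59.236°.
sin r = sin 59.236°/1.336 = 0.64318; r = 40.029°.
D_min = 2·59.236° − 4·40.029° + 180° = 138.356°.

138.4°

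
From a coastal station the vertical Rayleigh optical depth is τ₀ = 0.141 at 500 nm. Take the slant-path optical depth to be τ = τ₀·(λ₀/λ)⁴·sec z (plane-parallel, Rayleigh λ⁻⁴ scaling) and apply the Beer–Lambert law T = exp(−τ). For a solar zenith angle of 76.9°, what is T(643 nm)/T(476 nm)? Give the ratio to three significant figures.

Airmass: sec 76.9° = 4.4121.
τ(643 nm) = 0.141 × (500/643)⁴ × 4.4121 = 0.141 × 0.3656 × 4.4121 = 0.2275.
τ(476 nm) = 0.141 × (500/476)⁴ × 4.4121 = 0.141 × 1.2175 × 4.4121 = 0.7574.
T(643)/T(476) = exp(τ_B − τ_A) = exp(0.5299) = 1.6988.

1.70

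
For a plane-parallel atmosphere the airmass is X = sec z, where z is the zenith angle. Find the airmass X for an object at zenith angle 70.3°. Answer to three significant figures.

X = sec z = 1/cos 70.3° = 1/0.3371 = 2.9665.

2.97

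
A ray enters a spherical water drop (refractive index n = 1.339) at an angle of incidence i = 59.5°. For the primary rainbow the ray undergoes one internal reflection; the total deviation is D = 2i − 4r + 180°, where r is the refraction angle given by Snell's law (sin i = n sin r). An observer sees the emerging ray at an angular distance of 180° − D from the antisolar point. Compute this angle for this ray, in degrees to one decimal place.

41.2°

sin r = sin 59.5° / 1.339 = 0.8616/1.339 = 0.6435; r = 40.05°.
D = 2·59.5° − 4·40.05° + 180° = 119.00° − 160.21° + 180° = 138.79°.
Angle from antisolar point = 180° − D = 41.21°.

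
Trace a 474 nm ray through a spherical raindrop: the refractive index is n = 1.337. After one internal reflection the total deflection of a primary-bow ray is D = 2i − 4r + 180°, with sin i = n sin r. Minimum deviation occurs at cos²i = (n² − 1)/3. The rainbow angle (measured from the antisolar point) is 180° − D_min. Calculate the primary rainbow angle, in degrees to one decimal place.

41.5°

cos²i = (1.78757 − 1)/3 = 0.26252; i = arccos(0.51237) = 59.178°.
sin r = sin 59.178°/1.337 = 0.64231; r = 39.964°.
D_min = 2·59.178° − 4·39.964° + 180° = 138.500°.
Rainbow angle = 180° − D_min = 41.500°.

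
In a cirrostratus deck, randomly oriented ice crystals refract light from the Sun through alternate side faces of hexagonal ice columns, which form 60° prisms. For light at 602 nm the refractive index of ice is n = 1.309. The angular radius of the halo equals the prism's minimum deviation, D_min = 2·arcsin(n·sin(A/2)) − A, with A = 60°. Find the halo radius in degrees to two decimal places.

21.76°

n·sin(A/2) = 1.309 × sin 30° = 1.309 × 0.5000 = 0.6545.
D_min = 2·arcsin(0.6545) − 60° = 2 × 40.882° − 60° = 21.763°.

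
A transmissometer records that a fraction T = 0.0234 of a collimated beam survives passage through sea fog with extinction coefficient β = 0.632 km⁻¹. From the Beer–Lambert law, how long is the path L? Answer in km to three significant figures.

Beer–Lambert: T = exp(−βL) ⇒ L = −ln(T)/β = −ln(0.0234)/0.632 = 3.7550/0.632 = 5.941 km.

5.94 km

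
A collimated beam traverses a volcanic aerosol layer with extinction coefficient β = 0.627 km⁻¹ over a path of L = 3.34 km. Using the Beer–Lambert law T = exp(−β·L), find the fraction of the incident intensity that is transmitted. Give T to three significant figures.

0.123

τ = β·L = 0.627 × 3.34 = 2.0942.
T = exp(−2.0942) = 0.1232.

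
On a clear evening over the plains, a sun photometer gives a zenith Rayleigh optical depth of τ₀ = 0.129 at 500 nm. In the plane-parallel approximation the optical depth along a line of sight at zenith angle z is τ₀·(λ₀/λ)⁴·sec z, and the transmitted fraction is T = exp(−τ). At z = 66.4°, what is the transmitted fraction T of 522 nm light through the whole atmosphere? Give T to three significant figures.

sec 66.4° = 2.4978.
τ = 0.129 × (500/522)⁴ × 2.4978 = 0.129 × 0.8418 × 2.4978 = 0.2712.
T = exp(−0.2712) = 0.7624.

0.762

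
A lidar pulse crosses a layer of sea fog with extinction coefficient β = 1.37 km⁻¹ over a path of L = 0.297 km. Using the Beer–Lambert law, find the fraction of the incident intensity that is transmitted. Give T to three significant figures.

0.666

τ = β·L = 1.37 × 0.297 = 0.4069.
T = exp(−0.4069) = 0.6657.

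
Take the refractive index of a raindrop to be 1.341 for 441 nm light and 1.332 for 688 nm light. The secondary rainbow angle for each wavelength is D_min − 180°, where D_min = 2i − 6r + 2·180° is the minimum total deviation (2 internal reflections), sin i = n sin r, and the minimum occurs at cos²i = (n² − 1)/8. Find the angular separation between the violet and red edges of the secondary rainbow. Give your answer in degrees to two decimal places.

At 441 nm (n = 1.341): cos²i = 0.09979 → i = 71.586°, r = 45.034°, D_min = 232.966°, rainbow angle = 52.966°.
At 688 nm (n = 1.332): cos²i = 0.09678 → i = 71.875°, r = 45.520°, D_min = 230.628°, rainbow angle = 50.628°.
Angular width = |52.966° − 50.628°| = 2.337°.

2.34°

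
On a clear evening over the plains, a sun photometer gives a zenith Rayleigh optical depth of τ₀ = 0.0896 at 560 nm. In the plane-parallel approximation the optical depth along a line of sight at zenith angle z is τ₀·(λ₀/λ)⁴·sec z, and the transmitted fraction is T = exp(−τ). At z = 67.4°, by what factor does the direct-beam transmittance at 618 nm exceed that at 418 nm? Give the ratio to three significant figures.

Airmass: sec 67.4° = 2.6022.
τ(618 nm) = 0.0896 × (560/618)⁴ × 2.6022 = 0.0896 × 0.6742 × 2.6022 = 0.1572.
τ(418 nm) = 0.0896 × (560/418)⁴ × 2.6022 = 0.0896 × 3.2214 × 2.6022 = 0.7511.
T(618)/T(418) = exp(τ_B − τ_A) = exp(0.5939) = 1.8110.

1.81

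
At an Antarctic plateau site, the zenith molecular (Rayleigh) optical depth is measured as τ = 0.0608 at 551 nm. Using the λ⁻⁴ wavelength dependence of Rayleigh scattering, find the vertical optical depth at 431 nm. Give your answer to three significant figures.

τ(431 nm) = τ(551 nm) × (551/431)⁴ = 0.0608 × (1.2784)⁴ = 0.0608 × 2.6711 = 0.1624.

0.162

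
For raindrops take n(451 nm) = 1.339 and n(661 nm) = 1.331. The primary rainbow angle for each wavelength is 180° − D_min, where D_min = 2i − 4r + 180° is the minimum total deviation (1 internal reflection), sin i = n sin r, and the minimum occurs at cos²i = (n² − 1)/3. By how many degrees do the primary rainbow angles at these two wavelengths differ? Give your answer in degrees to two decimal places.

1.16°

At 451 nm (n = 1.339): cos²i = 0.26431 → i = 59.062°, r = 39.834°, D_min = 138.786°, rainbow angle = 41.214°.
At 661 nm (n = 1.331): cos²i = 0.25719 → i = 59.527°, r = 40.356°, D_min = 137.630°, rainbow angle = 42.370°.
Angular width = |41.214° − 42.370°| = 1.156°.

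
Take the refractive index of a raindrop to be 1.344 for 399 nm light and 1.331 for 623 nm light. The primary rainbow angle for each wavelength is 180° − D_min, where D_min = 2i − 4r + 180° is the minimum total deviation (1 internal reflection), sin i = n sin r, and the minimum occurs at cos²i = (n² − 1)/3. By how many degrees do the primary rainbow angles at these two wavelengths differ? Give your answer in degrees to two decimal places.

At 399 nm (n = 1.344): cos²i = 0.26878 → i = 58.772°, r = 39.512°, D_min = 139.495°, rainbow angle = 40.505°.
At 623 nm (n = 1.331): cos²i = 0.25719 → i = 59.527°, r = 40.356°, D_min = 137.630°, rainbow angle = 42.370°.
Angular width = |40.505° − 42.370°| = 1.865°.

1.86°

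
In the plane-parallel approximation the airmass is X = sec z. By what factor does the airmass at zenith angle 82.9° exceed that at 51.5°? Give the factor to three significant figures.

X(82.9°)/X(51.5°) = sec 82.9° / sec 51.5° = cos 51.5° / cos 82.9° = 0.6225/0.1236 = 5.0365.

5.04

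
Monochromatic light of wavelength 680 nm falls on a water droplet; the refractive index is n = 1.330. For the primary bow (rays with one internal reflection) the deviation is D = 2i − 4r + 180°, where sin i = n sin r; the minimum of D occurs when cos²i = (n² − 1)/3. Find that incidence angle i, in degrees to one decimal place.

cos²i = (1.330² − 1)/3 = (1.76890 − 1)/3 = 0.25630.
cos i = 0.50626, so i = 59.585°.

59.6°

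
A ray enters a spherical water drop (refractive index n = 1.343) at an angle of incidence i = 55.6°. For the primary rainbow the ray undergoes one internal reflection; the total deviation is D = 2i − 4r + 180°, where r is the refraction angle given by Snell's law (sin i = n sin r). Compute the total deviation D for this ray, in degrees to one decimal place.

139.6°

sin r = sin 55.6° / 1.343 = 0.8251/1.343 = 0.6144; r = 37.91°.
D = 2·55.6° − 4·37.91° + 180° = 111.20° − 151.63° + 180° = 139.57°.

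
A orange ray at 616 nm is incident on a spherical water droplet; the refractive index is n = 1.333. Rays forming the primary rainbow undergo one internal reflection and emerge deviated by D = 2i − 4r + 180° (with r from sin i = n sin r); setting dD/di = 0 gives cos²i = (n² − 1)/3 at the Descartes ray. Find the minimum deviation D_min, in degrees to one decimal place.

cos²i = (1.77689 − 1)/3 = 0.25896; i = arccos(0.50888) = 59.410°.
sin r = sin 59.410°/1.333 = 0.64579; r = 40.225°.
D_min = 2·59.410° − 4·40.225° + 180° = 137.922°.

137.9°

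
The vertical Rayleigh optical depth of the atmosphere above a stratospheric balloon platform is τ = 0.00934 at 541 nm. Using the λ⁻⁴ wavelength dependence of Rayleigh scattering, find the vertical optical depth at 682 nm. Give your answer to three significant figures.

0.00370

τ(682 nm) = τ(541 nm) × (541/682)⁴ = 0.00934 × (0.7933)⁴ = 0.00934 × 0.3960 = 0.0037.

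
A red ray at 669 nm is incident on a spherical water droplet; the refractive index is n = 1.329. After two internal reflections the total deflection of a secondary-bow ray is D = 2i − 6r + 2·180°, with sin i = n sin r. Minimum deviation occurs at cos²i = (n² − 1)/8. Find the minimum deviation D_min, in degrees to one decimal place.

cos²i = (1.76624 − 1)/8 = 0.09578; i = arccos(0.30948) = 71.972°.
sin r = sin 71.972°/1.329 = 0.71550; r = 45.685°.
D_min = 2·71.972° − 6·45.685° + 360° = 229.837°.

229.8°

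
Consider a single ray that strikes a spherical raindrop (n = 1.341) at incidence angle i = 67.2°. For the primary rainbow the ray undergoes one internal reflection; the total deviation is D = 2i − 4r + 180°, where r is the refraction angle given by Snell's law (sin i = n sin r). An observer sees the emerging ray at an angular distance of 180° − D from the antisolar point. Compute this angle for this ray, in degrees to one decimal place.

sin r = sin 67.2° / 1.341 = 0.9219/1.341 = 0.6874; r = 43.43°.
D = 2·67.2° − 4·43.43° + 180° = 134.40° − 173.71° + 180° = 140.69°.
Angle from antisolar point = 180° − D = 39.31°.

39.3°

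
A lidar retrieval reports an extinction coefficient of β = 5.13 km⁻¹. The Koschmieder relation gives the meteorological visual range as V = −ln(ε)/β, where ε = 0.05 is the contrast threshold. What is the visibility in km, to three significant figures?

0.584 km

V = −ln(0.05) / 5.13 = 2.996 / 5.13 = 0.5840 km.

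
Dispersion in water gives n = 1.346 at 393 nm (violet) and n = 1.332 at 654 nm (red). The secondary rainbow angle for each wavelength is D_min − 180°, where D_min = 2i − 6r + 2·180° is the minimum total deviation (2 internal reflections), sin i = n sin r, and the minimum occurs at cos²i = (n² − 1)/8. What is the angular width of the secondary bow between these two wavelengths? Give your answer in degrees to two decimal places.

3.61°

At 393 nm (n = 1.346): cos²i = 0.10146 → i = 71.426°, r = 44.768°, D_min = 234.241°, rainbow angle = 54.241°.
At 654 nm (n = 1.332): cos²i = 0.09678 → i = 71.875°, r = 45.520°, D_min = 230.628°, rainbow angle = 50.628°.
Angular width = |54.241° − 50.628°| = 3.612°.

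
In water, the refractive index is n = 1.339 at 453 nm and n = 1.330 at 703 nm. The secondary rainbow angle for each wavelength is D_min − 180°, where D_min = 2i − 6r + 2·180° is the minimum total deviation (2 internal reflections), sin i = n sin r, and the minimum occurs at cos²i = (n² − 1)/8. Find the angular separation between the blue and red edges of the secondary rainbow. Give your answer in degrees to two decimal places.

At 453 nm (n = 1.339): cos²i = 0.09912 → i = 71.650°, r = 45.141°, D_min = 232.451°, rainbow angle = 52.451°.
At 703 nm (n = 1.330): cos²i = 0.09611 → i = 71.940°, r = 45.630°, D_min = 230.101°, rainbow angle = 50.101°.
Angular width = |52.451° − 50.101°| = 2.350°.

2.35°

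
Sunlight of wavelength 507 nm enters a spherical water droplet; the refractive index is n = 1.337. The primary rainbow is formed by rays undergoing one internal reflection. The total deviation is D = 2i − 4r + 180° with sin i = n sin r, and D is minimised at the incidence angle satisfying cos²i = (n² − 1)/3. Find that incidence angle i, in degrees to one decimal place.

cos²i = (1.337² − 1)/3 = (1.78757 − 1)/3 = 0.26252.
cos i = 0.51237, so i = 59.178°.

59.2°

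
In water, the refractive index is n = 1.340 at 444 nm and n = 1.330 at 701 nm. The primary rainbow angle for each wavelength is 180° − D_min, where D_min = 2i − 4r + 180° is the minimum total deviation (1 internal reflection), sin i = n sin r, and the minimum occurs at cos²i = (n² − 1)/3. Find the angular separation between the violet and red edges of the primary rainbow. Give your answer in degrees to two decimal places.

1.45°

At 444 nm (n = 1.340): cos²i = 0.26520 → i = 59.004°, r = 39.770°, D_min = 138.929°, rainbow angle = 41.071°.
At 701 nm (n = 1.330): cos²i = 0.25630 → i = 59.585°, r = 40.422°, D_min = 137.484°, rainbow angle = 42.516°.
Angular width = |41.071° − 42.516°| = 1.445°.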